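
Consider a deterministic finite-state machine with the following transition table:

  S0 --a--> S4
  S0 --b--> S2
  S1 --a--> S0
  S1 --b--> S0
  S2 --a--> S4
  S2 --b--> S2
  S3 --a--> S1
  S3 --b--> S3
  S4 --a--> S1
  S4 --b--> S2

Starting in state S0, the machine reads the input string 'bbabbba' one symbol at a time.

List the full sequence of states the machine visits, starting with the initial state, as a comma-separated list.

Start: S0
  read 'b': S0 --b--> S2
  read 'b': S2 --b--> S2
  read 'a': S2 --a--> S4
  read 'b': S4 --b--> S2
  read 'b': S2 --b--> S2
  read 'b': S2 --b--> S2
  read 'a': S2 --a--> S4

Answer: S0, S2, S2, S4, S2, S2, S2, S4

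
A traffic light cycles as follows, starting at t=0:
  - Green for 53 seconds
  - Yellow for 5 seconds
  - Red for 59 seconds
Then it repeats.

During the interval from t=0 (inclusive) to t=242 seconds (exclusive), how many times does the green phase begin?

Answer: 3

Derivation:
Cycle = 53+5+59 = 117s
green phase starts at t = k*117 + 0 for k=0,1,2,...
Need k*117+0 < 242 → k < 2.068
k ∈ {0, ..., 2} → 3 starts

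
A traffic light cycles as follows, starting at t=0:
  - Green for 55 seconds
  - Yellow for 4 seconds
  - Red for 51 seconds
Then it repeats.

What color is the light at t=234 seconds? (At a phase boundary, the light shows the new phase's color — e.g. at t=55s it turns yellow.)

Cycle length = 55 + 4 + 51 = 110s
t = 234, phase_t = 234 mod 110 = 14
14 < 55 (green end) → GREEN

Answer: green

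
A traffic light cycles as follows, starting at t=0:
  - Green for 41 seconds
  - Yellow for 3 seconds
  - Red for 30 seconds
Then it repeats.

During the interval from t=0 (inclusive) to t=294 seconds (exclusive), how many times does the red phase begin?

Cycle = 41+3+30 = 74s
red phase starts at t = k*74 + 44 for k=0,1,2,...
Need k*74+44 < 294 → k < 3.378
k ∈ {0, ..., 3} → 4 starts

Answer: 4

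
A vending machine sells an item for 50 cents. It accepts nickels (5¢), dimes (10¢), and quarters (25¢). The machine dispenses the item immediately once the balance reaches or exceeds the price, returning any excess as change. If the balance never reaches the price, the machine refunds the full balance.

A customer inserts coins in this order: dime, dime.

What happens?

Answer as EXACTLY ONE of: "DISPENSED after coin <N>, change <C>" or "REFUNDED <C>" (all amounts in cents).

Answer: REFUNDED 20

Derivation:
Price: 50¢
Coin 1 (dime, 10¢): balance = 10¢
Coin 2 (dime, 10¢): balance = 20¢
All coins inserted, balance 20¢ < price 50¢ → REFUND 20¢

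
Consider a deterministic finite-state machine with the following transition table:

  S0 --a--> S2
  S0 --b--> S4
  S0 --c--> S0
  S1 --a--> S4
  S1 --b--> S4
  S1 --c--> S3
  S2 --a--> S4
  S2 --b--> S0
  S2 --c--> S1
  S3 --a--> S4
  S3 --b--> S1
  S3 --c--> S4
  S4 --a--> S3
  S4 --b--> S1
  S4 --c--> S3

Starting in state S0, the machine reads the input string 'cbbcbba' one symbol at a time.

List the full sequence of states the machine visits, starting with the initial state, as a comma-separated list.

Start: S0
  read 'c': S0 --c--> S0
  read 'b': S0 --b--> S4
  read 'b': S4 --b--> S1
  read 'c': S1 --c--> S3
  read 'b': S3 --b--> S1
  read 'b': S1 --b--> S4
  read 'a': S4 --a--> S3

Answer: S0, S0, S4, S1, S3, S1, S4, S3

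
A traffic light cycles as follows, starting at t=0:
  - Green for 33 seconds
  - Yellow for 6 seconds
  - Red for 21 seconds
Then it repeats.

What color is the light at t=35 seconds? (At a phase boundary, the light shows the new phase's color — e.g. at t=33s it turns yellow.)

Answer: yellow

Derivation:
Cycle length = 33 + 6 + 21 = 60s
t = 35, phase_t = 35 mod 60 = 35
33 <= 35 < 39 (yellow end) → YELLOW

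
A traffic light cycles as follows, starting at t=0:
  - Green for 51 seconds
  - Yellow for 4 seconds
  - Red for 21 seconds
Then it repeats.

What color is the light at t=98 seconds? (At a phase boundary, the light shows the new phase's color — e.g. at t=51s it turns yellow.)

Answer: green

Derivation:
Cycle length = 51 + 4 + 21 = 76s
t = 98, phase_t = 98 mod 76 = 22
22 < 51 (green end) → GREEN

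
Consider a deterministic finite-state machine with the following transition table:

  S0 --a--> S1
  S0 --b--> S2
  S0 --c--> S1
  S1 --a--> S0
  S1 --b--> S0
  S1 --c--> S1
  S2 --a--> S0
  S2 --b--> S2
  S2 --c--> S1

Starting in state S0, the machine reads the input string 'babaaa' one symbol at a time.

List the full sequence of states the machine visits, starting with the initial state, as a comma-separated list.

Answer: S0, S2, S0, S2, S0, S1, S0

Derivation:
Start: S0
  read 'b': S0 --b--> S2
  read 'a': S2 --a--> S0
  read 'b': S0 --b--> S2
  read 'a': S2 --a--> S0
  read 'a': S0 --a--> S1
  read 'a': S1 --a--> S0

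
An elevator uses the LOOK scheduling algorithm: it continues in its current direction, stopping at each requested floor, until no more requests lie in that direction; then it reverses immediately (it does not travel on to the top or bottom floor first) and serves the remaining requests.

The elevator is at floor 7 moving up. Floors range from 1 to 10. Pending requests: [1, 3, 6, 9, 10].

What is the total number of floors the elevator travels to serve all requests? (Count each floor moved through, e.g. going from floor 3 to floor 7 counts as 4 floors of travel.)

Start at floor 7 moving up, LOOK stop order: [9, 10, 6, 3, 1]
  7 → 9: |9-7| = 2, total = 2
  9 → 10: |10-9| = 1, total = 3
  10 → 6: |6-10| = 4, total = 7
  6 → 3: |3-6| = 3, total = 10
  3 → 1: |1-3| = 2, total = 12

Answer: 12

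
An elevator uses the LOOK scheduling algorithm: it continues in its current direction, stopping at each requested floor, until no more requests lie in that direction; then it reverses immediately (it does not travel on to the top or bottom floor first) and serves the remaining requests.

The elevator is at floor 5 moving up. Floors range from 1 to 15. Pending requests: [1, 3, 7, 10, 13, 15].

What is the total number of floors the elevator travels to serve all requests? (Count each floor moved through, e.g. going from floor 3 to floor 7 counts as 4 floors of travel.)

Answer: 24

Derivation:
Start at floor 5 moving up, LOOK stop order: [7, 10, 13, 15, 3, 1]
  5 → 7: |7-5| = 2, total = 2
  7 → 10: |10-7| = 3, total = 5
  10 → 13: |13-10| = 3, total = 8
  13 → 15: |15-13| = 2, total = 10
  15 → 3: |3-15| = 12, total = 22
  3 → 1: |1-3| = 2, total = 24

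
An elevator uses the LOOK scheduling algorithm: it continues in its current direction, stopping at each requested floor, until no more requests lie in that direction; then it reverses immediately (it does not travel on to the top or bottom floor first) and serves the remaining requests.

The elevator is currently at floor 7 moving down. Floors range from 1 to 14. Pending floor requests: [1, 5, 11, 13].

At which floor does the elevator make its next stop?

Current floor: 7, direction: down
Requests above: [11, 13]
Requests below: [1, 5]
Moving down and requests lie below → nearest below is max([1, 5]) = 5

Answer: 5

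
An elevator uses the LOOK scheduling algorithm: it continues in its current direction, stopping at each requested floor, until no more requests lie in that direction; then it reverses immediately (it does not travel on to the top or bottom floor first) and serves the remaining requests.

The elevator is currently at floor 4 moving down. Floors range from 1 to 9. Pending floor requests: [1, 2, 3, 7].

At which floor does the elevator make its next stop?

Answer: 3

Derivation:
Current floor: 4, direction: down
Requests above: [7]
Requests below: [1, 2, 3]
Moving down and requests lie below → nearest below is max([1, 2, 3]) = 3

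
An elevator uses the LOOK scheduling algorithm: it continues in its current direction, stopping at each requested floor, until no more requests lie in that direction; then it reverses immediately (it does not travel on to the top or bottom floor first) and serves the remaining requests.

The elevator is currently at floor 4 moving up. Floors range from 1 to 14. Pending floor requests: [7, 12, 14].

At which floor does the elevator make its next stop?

Current floor: 4, direction: up
Requests above: [7, 12, 14]
Requests below: []
Moving up and requests lie above → nearest above is min([7, 12, 14]) = 7

Answer: 7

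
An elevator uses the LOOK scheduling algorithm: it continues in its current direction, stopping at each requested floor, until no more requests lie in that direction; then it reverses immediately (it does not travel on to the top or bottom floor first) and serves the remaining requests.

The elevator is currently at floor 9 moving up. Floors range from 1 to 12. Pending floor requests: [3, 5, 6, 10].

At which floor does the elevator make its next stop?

Current floor: 9, direction: up
Requests above: [10]
Requests below: [3, 5, 6]
Moving up and requests lie above → nearest above is min([10]) = 10

Answer: 10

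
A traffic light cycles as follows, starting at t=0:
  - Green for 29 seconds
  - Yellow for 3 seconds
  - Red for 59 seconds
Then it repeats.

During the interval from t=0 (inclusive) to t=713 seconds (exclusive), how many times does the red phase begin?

Answer: 8

Derivation:
Cycle = 29+3+59 = 91s
red phase starts at t = k*91 + 32 for k=0,1,2,...
Need k*91+32 < 713 → k < 7.484
k ∈ {0, ..., 7} → 8 starts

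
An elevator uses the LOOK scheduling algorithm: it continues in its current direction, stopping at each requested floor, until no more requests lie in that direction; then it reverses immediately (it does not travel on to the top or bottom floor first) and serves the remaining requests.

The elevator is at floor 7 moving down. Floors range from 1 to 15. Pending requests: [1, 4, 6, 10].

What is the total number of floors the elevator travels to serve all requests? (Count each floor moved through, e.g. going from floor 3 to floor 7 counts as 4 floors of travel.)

Answer: 15

Derivation:
Start at floor 7 moving down, LOOK stop order: [6, 4, 1, 10]
  7 → 6: |6-7| = 1, total = 1
  6 → 4: |4-6| = 2, total = 3
  4 → 1: |1-4| = 3, total = 6
  1 → 10: |10-1| = 9, total = 15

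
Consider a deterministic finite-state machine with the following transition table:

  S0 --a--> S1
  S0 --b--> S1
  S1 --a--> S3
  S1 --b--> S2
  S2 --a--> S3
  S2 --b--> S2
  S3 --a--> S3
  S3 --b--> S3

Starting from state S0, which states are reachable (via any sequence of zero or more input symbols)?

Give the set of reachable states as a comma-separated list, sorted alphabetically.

Answer: S0, S1, S2, S3

Derivation:
BFS from S0:
  visit S0: S0--a-->S1 (new), S0--b-->S1 (seen)
  visit S1: S1--a-->S3 (new), S1--b-->S2 (new)
  visit S3: S3--a-->S3 (seen), S3--b-->S3 (seen)
  visit S2: S2--a-->S3 (seen), S2--b-->S2 (seen)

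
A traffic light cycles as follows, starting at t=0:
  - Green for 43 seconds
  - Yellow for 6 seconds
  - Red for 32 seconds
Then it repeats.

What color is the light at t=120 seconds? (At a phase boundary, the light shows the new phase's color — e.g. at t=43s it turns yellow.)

Cycle length = 43 + 6 + 32 = 81s
t = 120, phase_t = 120 mod 81 = 39
39 < 43 (green end) → GREEN

Answer: green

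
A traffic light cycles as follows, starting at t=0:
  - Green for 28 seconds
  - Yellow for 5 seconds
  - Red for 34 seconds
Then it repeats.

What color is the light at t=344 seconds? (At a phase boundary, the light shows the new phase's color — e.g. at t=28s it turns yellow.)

Cycle length = 28 + 5 + 34 = 67s
t = 344, phase_t = 344 mod 67 = 9
9 < 28 (green end) → GREEN

Answer: green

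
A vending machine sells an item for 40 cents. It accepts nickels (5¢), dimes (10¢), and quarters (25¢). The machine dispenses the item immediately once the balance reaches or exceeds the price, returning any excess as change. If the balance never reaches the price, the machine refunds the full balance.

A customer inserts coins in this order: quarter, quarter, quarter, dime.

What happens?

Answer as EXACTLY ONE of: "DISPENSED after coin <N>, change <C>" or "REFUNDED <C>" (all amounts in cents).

Price: 40¢
Coin 1 (quarter, 25¢): balance = 25¢
Coin 2 (quarter, 25¢): balance = 50¢
  → balance >= price → DISPENSE, change = 50 - 40 = 10¢

Answer: DISPENSED after coin 2, change 10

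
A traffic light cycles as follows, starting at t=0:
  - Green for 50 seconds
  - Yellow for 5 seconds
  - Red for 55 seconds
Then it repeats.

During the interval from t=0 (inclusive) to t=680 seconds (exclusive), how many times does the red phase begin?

Cycle = 50+5+55 = 110s
red phase starts at t = k*110 + 55 for k=0,1,2,...
Need k*110+55 < 680 → k < 5.682
k ∈ {0, ..., 5} → 6 starts

Answer: 6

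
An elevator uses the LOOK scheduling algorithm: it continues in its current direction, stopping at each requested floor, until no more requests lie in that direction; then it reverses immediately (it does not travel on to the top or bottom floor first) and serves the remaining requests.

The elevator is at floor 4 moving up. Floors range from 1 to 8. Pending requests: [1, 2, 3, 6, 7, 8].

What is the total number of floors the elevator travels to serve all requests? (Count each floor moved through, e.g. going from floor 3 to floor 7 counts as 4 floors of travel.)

Answer: 11

Derivation:
Start at floor 4 moving up, LOOK stop order: [6, 7, 8, 3, 2, 1]
  4 → 6: |6-4| = 2, total = 2
  6 → 7: |7-6| = 1, total = 3
  7 → 8: |8-7| = 1, total = 4
  8 → 3: |3-8| = 5, total = 9
  3 → 2: |2-3| = 1, total = 10
  2 → 1: |1-2| = 1, total = 11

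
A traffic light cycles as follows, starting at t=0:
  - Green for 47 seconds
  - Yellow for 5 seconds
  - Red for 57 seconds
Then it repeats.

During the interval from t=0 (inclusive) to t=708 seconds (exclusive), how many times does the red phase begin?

Cycle = 47+5+57 = 109s
red phase starts at t = k*109 + 52 for k=0,1,2,...
Need k*109+52 < 708 → k < 6.018
k ∈ {0, ..., 6} → 7 starts

Answer: 7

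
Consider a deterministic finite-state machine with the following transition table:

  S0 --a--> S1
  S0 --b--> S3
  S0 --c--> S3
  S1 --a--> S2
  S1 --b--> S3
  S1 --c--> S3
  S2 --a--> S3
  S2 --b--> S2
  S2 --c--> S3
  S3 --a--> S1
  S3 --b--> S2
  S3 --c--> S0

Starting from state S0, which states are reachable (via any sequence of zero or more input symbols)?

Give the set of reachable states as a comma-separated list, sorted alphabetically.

Answer: S0, S1, S2, S3

Derivation:
BFS from S0:
  visit S0: S0--a-->S1 (new), S0--b-->S3 (new), S0--c-->S3 (seen)
  visit S1: S1--a-->S2 (new), S1--b-->S3 (seen), S1--c-->S3 (seen)
  visit S3: S3--a-->S1 (seen), S3--b-->S2 (seen), S3--c-->S0 (seen)
  visit S2: S2--a-->S3 (seen), S2--b-->S2 (seen), S2--c-->S3 (seen)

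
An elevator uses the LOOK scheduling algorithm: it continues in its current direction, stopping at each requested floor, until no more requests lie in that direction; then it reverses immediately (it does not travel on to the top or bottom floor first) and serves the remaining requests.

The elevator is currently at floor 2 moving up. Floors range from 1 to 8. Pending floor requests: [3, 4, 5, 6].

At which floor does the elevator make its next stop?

Answer: 3

Derivation:
Current floor: 2, direction: up
Requests above: [3, 4, 5, 6]
Requests below: []
Moving up and requests lie above → nearest above is min([3, 4, 5, 6]) = 3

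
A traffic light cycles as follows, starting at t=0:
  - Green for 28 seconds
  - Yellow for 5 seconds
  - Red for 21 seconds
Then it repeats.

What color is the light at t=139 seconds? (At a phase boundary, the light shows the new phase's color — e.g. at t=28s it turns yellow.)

Answer: yellow

Derivation:
Cycle length = 28 + 5 + 21 = 54s
t = 139, phase_t = 139 mod 54 = 31
28 <= 31 < 33 (yellow end) → YELLOW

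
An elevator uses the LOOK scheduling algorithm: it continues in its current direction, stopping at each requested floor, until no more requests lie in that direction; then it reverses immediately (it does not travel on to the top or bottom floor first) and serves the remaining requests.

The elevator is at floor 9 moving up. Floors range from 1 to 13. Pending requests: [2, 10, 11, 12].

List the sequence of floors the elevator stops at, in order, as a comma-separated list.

Current: 9, moving UP
Serve above first (ascending): [10, 11, 12]
Then reverse, serve below (descending): [2]

Answer: 10, 11, 12, 2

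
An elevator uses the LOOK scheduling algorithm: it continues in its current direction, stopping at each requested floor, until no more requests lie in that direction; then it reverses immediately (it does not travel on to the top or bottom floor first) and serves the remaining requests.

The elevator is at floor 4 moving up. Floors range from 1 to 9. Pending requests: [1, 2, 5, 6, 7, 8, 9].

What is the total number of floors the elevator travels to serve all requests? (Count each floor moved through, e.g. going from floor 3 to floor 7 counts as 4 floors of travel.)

Answer: 13

Derivation:
Start at floor 4 moving up, LOOK stop order: [5, 6, 7, 8, 9, 2, 1]
  4 → 5: |5-4| = 1, total = 1
  5 → 6: |6-5| = 1, total = 2
  6 → 7: |7-6| = 1, total = 3
  7 → 8: |8-7| = 1, total = 4
  8 → 9: |9-8| = 1, total = 5
  9 → 2: |2-9| = 7, total = 12
  2 → 1: |1-2| = 1, total = 13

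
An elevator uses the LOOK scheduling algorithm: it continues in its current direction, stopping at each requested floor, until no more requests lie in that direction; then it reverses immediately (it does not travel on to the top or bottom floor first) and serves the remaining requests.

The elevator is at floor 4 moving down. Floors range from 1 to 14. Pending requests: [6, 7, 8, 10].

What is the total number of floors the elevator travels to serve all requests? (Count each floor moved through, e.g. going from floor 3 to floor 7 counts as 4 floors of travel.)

Answer: 6

Derivation:
Start at floor 4 moving down, LOOK stop order: [6, 7, 8, 10]
  4 → 6: |6-4| = 2, total = 2
  6 → 7: |7-6| = 1, total = 3
  7 → 8: |8-7| = 1, total = 4
  8 → 10: |10-8| = 2, total = 6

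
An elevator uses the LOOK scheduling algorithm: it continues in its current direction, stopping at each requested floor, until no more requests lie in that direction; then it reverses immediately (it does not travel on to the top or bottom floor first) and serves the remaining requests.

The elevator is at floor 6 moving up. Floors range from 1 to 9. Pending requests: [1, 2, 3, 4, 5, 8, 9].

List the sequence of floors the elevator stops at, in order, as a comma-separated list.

Answer: 8, 9, 5, 4, 3, 2, 1

Derivation:
Current: 6, moving UP
Serve above first (ascending): [8, 9]
Then reverse, serve below (descending): [5, 4, 3, 2, 1]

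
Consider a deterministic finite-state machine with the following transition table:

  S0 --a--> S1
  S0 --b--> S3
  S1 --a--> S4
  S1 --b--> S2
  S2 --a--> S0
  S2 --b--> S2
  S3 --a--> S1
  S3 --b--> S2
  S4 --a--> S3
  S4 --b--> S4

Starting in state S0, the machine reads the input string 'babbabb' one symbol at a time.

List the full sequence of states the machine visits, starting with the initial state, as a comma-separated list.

Answer: S0, S3, S1, S2, S2, S0, S3, S2

Derivation:
Start: S0
  read 'b': S0 --b--> S3
  read 'a': S3 --a--> S1
  read 'b': S1 --b--> S2
  read 'b': S2 --b--> S2
  read 'a': S2 --a--> S0
  read 'b': S0 --b--> S3
  read 'b': S3 --b--> S2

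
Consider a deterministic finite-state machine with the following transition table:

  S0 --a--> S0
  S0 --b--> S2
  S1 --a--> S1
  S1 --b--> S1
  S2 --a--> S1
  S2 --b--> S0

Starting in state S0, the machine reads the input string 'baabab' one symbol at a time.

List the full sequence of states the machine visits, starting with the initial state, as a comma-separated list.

Start: S0
  read 'b': S0 --b--> S2
  read 'a': S2 --a--> S1
  read 'a': S1 --a--> S1
  read 'b': S1 --b--> S1
  read 'a': S1 --a--> S1
  read 'b': S1 --b--> S1

Answer: S0, S2, S1, S1, S1, S1, S1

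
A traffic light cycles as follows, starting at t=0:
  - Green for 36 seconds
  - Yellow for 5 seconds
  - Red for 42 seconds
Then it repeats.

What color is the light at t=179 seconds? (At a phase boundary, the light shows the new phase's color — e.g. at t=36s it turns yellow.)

Answer: green

Derivation:
Cycle length = 36 + 5 + 42 = 83s
t = 179, phase_t = 179 mod 83 = 13
13 < 36 (green end) → GREEN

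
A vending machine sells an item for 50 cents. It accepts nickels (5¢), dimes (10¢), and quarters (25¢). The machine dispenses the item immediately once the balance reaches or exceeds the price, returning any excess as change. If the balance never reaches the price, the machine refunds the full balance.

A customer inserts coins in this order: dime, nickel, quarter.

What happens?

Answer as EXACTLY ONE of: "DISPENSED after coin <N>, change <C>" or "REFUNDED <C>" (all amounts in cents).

Answer: REFUNDED 40

Derivation:
Price: 50¢
Coin 1 (dime, 10¢): balance = 10¢
Coin 2 (nickel, 5¢): balance = 15¢
Coin 3 (quarter, 25¢): balance = 40¢
All coins inserted, balance 40¢ < price 50¢ → REFUND 40¢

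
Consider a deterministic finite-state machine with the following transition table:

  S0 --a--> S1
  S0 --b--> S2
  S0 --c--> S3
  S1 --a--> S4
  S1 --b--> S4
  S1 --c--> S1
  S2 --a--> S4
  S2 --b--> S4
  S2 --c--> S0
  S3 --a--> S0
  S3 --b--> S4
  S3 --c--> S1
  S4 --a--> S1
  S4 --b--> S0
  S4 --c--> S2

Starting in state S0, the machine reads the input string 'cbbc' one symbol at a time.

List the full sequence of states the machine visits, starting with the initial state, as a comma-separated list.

Answer: S0, S3, S4, S0, S3

Derivation:
Start: S0
  read 'c': S0 --c--> S3
  read 'b': S3 --b--> S4
  read 'b': S4 --b--> S0
  read 'c': S0 --c--> S3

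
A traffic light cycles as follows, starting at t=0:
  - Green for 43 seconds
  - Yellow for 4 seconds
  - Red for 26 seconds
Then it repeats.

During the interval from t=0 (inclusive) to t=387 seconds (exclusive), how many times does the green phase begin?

Answer: 6

Derivation:
Cycle = 43+4+26 = 73s
green phase starts at t = k*73 + 0 for k=0,1,2,...
Need k*73+0 < 387 → k < 5.301
k ∈ {0, ..., 5} → 6 starts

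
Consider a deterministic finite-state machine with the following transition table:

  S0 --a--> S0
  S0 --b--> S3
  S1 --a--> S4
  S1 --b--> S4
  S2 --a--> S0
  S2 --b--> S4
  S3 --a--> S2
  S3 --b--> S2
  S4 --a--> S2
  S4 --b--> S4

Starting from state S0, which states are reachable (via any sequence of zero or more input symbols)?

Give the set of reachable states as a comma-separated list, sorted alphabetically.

Answer: S0, S2, S3, S4

Derivation:
BFS from S0:
  visit S0: S0--a-->S0 (seen), S0--b-->S3 (new)
  visit S3: S3--a-->S2 (new), S3--b-->S2 (seen)
  visit S2: S2--a-->S0 (seen), S2--b-->S4 (new)
  visit S4: S4--a-->S2 (seen), S4--b-->S4 (seen)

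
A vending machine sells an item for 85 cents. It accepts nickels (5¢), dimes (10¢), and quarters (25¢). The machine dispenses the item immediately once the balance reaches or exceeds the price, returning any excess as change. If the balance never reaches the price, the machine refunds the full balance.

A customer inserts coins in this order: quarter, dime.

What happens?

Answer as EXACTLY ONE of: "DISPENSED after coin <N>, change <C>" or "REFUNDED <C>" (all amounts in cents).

Answer: REFUNDED 35

Derivation:
Price: 85¢
Coin 1 (quarter, 25¢): balance = 25¢
Coin 2 (dime, 10¢): balance = 35¢
All coins inserted, balance 35¢ < price 85¢ → REFUND 35¢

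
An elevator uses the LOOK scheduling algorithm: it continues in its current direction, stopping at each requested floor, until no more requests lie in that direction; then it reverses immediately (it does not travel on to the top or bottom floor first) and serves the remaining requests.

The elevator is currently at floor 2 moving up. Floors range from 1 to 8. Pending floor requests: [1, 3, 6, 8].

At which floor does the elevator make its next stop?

Answer: 3

Derivation:
Current floor: 2, direction: up
Requests above: [3, 6, 8]
Requests below: [1]
Moving up and requests lie above → nearest above is min([3, 6, 8]) = 3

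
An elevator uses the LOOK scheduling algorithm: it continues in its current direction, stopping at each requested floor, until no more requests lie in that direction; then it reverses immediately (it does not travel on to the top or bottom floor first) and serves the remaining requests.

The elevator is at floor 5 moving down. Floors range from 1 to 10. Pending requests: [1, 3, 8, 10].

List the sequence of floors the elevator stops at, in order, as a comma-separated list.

Current: 5, moving DOWN
Serve below first (descending): [3, 1]
Then reverse, serve above (ascending): [8, 10]

Answer: 3, 1, 8, 10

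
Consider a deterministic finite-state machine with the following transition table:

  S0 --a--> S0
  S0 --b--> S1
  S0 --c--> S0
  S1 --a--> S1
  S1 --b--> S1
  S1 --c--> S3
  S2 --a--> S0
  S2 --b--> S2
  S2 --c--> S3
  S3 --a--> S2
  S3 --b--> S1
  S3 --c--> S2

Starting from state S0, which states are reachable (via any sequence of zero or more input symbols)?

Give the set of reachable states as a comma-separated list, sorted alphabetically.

Answer: S0, S1, S2, S3

Derivation:
BFS from S0:
  visit S0: S0--a-->S0 (seen), S0--b-->S1 (new), S0--c-->S0 (seen)
  visit S1: S1--a-->S1 (seen), S1--b-->S1 (seen), S1--c-->S3 (new)
  visit S3: S3--a-->S2 (new), S3--b-->S1 (seen), S3--c-->S2 (seen)
  visit S2: S2--a-->S0 (seen), S2--b-->S2 (seen), S2--c-->S3 (seen)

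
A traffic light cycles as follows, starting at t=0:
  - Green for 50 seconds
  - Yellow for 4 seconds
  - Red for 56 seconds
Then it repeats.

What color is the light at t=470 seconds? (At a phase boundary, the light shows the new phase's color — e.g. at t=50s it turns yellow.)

Cycle length = 50 + 4 + 56 = 110s
t = 470, phase_t = 470 mod 110 = 30
30 < 50 (green end) → GREEN

Answer: green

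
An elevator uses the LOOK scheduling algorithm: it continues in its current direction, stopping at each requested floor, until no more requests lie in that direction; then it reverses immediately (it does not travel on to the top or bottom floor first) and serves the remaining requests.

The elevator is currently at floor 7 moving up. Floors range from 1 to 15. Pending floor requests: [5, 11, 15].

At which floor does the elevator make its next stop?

Answer: 11

Derivation:
Current floor: 7, direction: up
Requests above: [11, 15]
Requests below: [5]
Moving up and requests lie above → nearest above is min([11, 15]) = 11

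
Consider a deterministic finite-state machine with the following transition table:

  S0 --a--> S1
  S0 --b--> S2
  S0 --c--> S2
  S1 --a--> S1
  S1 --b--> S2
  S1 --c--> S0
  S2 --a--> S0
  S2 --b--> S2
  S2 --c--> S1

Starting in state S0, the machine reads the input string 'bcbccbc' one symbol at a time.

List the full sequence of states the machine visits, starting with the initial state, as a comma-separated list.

Answer: S0, S2, S1, S2, S1, S0, S2, S1

Derivation:
Start: S0
  read 'b': S0 --b--> S2
  read 'c': S2 --c--> S1
  read 'b': S1 --b--> S2
  read 'c': S2 --c--> S1
  read 'c': S1 --c--> S0
  read 'b': S0 --b--> S2
  read 'c': S2 --c--> S1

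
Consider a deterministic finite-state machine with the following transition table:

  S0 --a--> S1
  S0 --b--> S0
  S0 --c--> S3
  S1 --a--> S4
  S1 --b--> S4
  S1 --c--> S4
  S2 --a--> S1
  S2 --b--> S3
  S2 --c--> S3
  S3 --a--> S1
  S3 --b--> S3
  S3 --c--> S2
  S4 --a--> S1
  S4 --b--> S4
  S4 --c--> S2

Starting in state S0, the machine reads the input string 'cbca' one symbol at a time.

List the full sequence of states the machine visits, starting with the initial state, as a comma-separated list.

Answer: S0, S3, S3, S2, S1

Derivation:
Start: S0
  read 'c': S0 --c--> S3
  read 'b': S3 --b--> S3
  read 'c': S3 --c--> S2
  read 'a': S2 --a--> S1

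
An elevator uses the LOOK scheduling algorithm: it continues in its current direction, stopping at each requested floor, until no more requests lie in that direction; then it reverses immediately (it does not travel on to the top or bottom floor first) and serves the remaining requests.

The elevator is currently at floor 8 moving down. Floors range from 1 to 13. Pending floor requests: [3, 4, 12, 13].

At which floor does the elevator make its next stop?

Answer: 4

Derivation:
Current floor: 8, direction: down
Requests above: [12, 13]
Requests below: [3, 4]
Moving down and requests lie below → nearest below is max([3, 4]) = 4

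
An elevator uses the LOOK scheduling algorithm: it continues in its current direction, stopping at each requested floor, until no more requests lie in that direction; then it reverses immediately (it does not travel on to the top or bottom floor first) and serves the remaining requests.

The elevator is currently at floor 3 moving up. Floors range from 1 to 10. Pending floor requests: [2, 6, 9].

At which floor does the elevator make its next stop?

Answer: 6

Derivation:
Current floor: 3, direction: up
Requests above: [6, 9]
Requests below: [2]
Moving up and requests lie above → nearest above is min([6, 9]) = 6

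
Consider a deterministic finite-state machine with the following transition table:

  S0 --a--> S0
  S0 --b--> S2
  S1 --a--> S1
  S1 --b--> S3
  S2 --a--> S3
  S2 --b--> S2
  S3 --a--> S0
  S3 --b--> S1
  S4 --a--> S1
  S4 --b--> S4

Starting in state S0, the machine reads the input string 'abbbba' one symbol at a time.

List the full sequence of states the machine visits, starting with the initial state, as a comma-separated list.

Start: S0
  read 'a': S0 --a--> S0
  read 'b': S0 --b--> S2
  read 'b': S2 --b--> S2
  read 'b': S2 --b--> S2
  read 'b': S2 --b--> S2
  read 'a': S2 --a--> S3

Answer: S0, S0, S2, S2, S2, S2, S3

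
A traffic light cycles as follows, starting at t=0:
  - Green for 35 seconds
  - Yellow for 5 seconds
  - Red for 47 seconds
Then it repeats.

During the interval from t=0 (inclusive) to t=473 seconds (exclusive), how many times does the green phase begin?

Answer: 6

Derivation:
Cycle = 35+5+47 = 87s
green phase starts at t = k*87 + 0 for k=0,1,2,...
Need k*87+0 < 473 → k < 5.437
k ∈ {0, ..., 5} → 6 starts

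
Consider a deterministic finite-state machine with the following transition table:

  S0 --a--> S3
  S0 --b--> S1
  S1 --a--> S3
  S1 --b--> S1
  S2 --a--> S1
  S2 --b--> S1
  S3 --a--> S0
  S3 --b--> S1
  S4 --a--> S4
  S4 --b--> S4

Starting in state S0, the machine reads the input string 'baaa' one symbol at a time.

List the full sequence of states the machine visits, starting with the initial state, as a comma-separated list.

Start: S0
  read 'b': S0 --b--> S1
  read 'a': S1 --a--> S3
  read 'a': S3 --a--> S0
  read 'a': S0 --a--> S3

Answer: S0, S1, S3, S0, S3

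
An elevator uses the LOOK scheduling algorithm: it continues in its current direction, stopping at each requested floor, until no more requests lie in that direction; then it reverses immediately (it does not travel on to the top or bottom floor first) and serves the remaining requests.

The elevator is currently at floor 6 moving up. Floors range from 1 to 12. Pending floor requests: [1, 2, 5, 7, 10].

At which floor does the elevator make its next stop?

Answer: 7

Derivation:
Current floor: 6, direction: up
Requests above: [7, 10]
Requests below: [1, 2, 5]
Moving up and requests lie above → nearest above is min([7, 10]) = 7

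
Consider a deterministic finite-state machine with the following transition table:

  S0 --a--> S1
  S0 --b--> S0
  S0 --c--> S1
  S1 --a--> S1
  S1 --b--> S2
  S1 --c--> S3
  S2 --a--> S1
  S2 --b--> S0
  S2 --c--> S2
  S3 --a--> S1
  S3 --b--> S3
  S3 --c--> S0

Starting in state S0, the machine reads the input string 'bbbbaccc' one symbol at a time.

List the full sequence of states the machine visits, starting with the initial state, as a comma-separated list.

Start: S0
  read 'b': S0 --b--> S0
  read 'b': S0 --b--> S0
  read 'b': S0 --b--> S0
  read 'b': S0 --b--> S0
  read 'a': S0 --a--> S1
  read 'c': S1 --c--> S3
  read 'c': S3 --c--> S0
  read 'c': S0 --c--> S1

Answer: S0, S0, S0, S0, S0, S1, S3, S0, S1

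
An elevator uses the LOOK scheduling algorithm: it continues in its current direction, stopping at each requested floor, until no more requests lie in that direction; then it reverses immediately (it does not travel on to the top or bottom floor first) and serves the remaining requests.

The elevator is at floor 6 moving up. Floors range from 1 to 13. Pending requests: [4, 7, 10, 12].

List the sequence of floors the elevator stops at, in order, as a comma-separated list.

Answer: 7, 10, 12, 4

Derivation:
Current: 6, moving UP
Serve above first (ascending): [7, 10, 12]
Then reverse, serve below (descending): [4]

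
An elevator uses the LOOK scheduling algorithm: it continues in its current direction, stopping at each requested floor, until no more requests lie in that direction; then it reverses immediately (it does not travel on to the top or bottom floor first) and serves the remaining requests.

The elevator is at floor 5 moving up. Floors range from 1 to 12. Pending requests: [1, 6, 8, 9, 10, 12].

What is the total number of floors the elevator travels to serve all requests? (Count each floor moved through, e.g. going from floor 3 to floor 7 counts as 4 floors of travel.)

Answer: 18

Derivation:
Start at floor 5 moving up, LOOK stop order: [6, 8, 9, 10, 12, 1]
  5 → 6: |6-5| = 1, total = 1
  6 → 8: |8-6| = 2, total = 3
  8 → 9: |9-8| = 1, total = 4
  9 → 10: |10-9| = 1, total = 5
  10 → 12: |12-10| = 2, total = 7
  12 → 1: |1-12| = 11, total = 18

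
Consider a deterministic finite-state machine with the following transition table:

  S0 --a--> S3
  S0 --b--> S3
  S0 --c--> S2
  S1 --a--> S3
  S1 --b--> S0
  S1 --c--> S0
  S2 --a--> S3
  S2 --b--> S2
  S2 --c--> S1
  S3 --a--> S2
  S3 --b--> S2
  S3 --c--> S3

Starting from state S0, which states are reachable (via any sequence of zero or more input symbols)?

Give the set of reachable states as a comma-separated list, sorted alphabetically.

Answer: S0, S1, S2, S3

Derivation:
BFS from S0:
  visit S0: S0--a-->S3 (new), S0--b-->S3 (seen), S0--c-->S2 (new)
  visit S3: S3--a-->S2 (seen), S3--b-->S2 (seen), S3--c-->S3 (seen)
  visit S2: S2--a-->S3 (seen), S2--b-->S2 (seen), S2--c-->S1 (new)
  visit S1: S1--a-->S3 (seen), S1--b-->S0 (seen), S1--c-->S0 (seen)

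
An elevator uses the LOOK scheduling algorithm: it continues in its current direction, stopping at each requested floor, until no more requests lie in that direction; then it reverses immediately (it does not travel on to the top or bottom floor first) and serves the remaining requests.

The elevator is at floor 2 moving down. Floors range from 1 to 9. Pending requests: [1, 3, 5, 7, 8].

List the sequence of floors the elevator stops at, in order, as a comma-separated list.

Current: 2, moving DOWN
Serve below first (descending): [1]
Then reverse, serve above (ascending): [3, 5, 7, 8]

Answer: 1, 3, 5, 7, 8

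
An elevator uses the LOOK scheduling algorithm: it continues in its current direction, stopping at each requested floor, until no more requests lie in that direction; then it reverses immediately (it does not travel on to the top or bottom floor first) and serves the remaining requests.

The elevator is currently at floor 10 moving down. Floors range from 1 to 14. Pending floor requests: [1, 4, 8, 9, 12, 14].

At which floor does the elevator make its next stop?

Current floor: 10, direction: down
Requests above: [12, 14]
Requests below: [1, 4, 8, 9]
Moving down and requests lie below → nearest below is max([1, 4, 8, 9]) = 9

Answer: 9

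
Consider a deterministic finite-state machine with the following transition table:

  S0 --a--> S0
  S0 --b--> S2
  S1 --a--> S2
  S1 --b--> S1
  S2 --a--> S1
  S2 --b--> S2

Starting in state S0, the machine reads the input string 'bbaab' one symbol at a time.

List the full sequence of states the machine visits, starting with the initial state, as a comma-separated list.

Start: S0
  read 'b': S0 --b--> S2
  read 'b': S2 --b--> S2
  read 'a': S2 --a--> S1
  read 'a': S1 --a--> S2
  read 'b': S2 --b--> S2

Answer: S0, S2, S2, S1, S2, S2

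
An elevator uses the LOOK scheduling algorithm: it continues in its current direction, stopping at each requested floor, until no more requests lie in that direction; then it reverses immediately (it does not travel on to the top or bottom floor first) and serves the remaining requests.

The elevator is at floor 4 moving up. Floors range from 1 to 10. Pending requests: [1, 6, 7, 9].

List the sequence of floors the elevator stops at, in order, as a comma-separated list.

Current: 4, moving UP
Serve above first (ascending): [6, 7, 9]
Then reverse, serve below (descending): [1]

Answer: 6, 7, 9, 1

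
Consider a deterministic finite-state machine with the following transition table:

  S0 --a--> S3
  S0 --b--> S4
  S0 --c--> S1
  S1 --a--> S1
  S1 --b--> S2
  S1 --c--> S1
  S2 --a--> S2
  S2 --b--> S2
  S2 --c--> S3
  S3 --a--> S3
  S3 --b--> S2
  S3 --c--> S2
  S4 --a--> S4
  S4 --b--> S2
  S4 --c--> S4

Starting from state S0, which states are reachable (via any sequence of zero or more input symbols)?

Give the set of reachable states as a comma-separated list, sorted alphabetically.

Answer: S0, S1, S2, S3, S4

Derivation:
BFS from S0:
  visit S0: S0--a-->S3 (new), S0--b-->S4 (new), S0--c-->S1 (new)
  visit S3: S3--a-->S3 (seen), S3--b-->S2 (new), S3--c-->S2 (seen)
  visit S4: S4--a-->S4 (seen), S4--b-->S2 (seen), S4--c-->S4 (seen)
  visit S1: S1--a-->S1 (seen), S1--b-->S2 (seen), S1--c-->S1 (seen)
  visit S2: S2--a-->S2 (seen), S2--b-->S2 (seen), S2--c-->S3 (seen)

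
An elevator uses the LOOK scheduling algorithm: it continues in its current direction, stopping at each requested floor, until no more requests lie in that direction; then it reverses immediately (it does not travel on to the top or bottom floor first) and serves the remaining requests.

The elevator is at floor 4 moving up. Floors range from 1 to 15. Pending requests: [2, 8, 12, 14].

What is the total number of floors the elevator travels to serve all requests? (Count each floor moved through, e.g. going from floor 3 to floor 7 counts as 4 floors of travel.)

Answer: 22

Derivation:
Start at floor 4 moving up, LOOK stop order: [8, 12, 14, 2]
  4 → 8: |8-4| = 4, total = 4
  8 → 12: |12-8| = 4, total = 8
  12 → 14: |14-12| = 2, total = 10
  14 → 2: |2-14| = 12, total = 22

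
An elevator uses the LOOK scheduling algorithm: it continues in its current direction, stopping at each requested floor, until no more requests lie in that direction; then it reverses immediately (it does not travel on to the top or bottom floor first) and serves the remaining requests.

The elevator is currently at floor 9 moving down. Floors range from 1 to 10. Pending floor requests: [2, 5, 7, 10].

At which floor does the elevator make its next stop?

Current floor: 9, direction: down
Requests above: [10]
Requests below: [2, 5, 7]
Moving down and requests lie below → nearest below is max([2, 5, 7]) = 7

Answer: 7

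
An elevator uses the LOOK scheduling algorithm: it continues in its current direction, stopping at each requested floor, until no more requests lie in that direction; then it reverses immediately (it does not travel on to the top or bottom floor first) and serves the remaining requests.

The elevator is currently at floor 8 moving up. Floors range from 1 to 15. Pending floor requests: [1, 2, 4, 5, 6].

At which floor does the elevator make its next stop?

Answer: 6

Derivation:
Current floor: 8, direction: up
Requests above: []
Requests below: [1, 2, 4, 5, 6]
Moving up but no requests above → reverse; nearest below is max([1, 2, 4, 5, 6]) = 6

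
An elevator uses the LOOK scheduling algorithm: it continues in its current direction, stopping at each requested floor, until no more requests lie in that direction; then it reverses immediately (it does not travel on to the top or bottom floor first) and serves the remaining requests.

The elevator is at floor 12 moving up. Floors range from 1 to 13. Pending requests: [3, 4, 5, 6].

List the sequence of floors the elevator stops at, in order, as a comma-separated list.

Answer: 6, 5, 4, 3

Derivation:
Current: 12, moving UP
Serve above first (ascending): []
Then reverse, serve below (descending): [6, 5, 4, 3]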